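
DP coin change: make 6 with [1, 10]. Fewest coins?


dp[0]=0; dp[i]=1+min(dp[i-c] for c in coins)
...dp[1]=1, dp[2]=2, dp[3]=3, dp[4]=4, dp[5]=5, dp[6]=6
Minimum coins for 6 = 6


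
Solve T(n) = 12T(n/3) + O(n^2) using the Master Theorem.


a=12, b=3, c=2. log_3(12)=2.262 > c=2. Case 1: O(n^log_b(a)) = O(n^2.262)
Complexity: O(n^2.262)


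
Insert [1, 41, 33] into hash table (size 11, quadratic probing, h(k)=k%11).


Insertions: 1->slot 1; 41->slot 8; 33->slot 0
Table: [33, 1, None, None, None, None, None, None, 41, None, None]


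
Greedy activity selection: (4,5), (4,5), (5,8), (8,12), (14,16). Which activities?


Greedy: pick earliest-ending, then skip overlaps.
Selected (4 activities): [(4, 5), (5, 8), (8, 12), (14, 16)]


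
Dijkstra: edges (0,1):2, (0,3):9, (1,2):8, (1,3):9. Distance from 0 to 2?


Dijkstra from 0:
Distances: {0: 0, 1: 2, 2: 10, 3: 9}
Shortest distance to 2 = 10, path = [0, 1, 2]


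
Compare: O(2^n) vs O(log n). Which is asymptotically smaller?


logarithmic grows slower than exponential
O(log n) is asymptotically smaller; O(2^n) grows faster


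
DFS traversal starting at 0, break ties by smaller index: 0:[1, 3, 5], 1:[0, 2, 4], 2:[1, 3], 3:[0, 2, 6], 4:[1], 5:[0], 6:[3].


DFS stack-based: start with [0]
Visit order: [0, 1, 2, 3, 6, 4, 5]


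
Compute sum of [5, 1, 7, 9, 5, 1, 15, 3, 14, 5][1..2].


Prefix sums: [0, 5, 6, 13, 22, 27, 28, 43, 46, 60, 65]
Sum[1..2] = prefix[3] - prefix[1] = 13 - 5 = 8


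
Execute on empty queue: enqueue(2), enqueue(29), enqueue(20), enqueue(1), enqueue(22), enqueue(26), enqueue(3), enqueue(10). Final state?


enqueue(2) -> [2]
enqueue(29) -> [2, 29]
enqueue(20) -> [2, 29, 20]
enqueue(1) -> [2, 29, 20, 1]
enqueue(22) -> [2, 29, 20, 1, 22]
enqueue(26) -> [2, 29, 20, 1, 22, 26]
enqueue(3) -> [2, 29, 20, 1, 22, 26, 3]
enqueue(10) -> [2, 29, 20, 1, 22, 26, 3, 10]
Final queue (front to back): [2, 29, 20, 1, 22, 26, 3, 10]


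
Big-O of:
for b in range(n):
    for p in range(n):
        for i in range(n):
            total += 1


Per nesting level: O(n) * O(n) * O(n) = O(n^3)
Complexity: O(n^3)


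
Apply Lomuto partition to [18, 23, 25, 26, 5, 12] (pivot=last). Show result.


Elements <= 12 go left of pivot.
Result: [5, 12, 25, 26, 18, 23], pivot at index 1


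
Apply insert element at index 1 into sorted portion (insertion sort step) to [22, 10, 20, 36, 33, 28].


After one pass: [10, 22, 20, 36, 33, 28]


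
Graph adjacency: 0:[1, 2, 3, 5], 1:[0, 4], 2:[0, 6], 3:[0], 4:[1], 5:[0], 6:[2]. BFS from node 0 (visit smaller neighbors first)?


BFS queue: start with [0]
Visit order: [0, 1, 2, 3, 5, 4, 6]


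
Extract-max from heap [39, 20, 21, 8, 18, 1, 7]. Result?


Max = 39
Replace root with last, heapify down
Resulting heap: [21, 20, 7, 8, 18, 1]


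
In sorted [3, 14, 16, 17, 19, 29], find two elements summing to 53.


Two pointers: lo=0, hi=5
No pair sums to 53


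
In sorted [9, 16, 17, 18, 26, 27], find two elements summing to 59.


Two pointers: lo=0, hi=5
No pair sums to 59


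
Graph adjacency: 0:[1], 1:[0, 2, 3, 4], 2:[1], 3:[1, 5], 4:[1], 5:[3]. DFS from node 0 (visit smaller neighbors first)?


DFS stack-based: start with [0]
Visit order: [0, 1, 2, 3, 5, 4]


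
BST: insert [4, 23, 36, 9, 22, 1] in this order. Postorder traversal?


Root = 4; build tree by BST insertion.
Postorder traversal: [1, 22, 9, 36, 23, 4]


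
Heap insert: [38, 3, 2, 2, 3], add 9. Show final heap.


Append 9: [38, 3, 2, 2, 3, 9]
Bubble up: swap idx 5(9) with idx 2(2)
Result: [38, 3, 9, 2, 3, 2]


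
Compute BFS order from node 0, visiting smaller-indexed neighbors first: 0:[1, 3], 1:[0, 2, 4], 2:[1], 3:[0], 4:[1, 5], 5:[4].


BFS queue: start with [0]
Visit order: [0, 1, 3, 2, 4, 5]


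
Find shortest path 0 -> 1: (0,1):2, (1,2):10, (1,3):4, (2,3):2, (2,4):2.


Dijkstra from 0:
Distances: {0: 0, 1: 2, 2: 8, 3: 6, 4: 10}
Shortest distance to 1 = 2, path = [0, 1]


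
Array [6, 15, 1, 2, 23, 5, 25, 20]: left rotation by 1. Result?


Left rotate by 1: [15, 1, 2, 23, 5, 25, 20, 6]


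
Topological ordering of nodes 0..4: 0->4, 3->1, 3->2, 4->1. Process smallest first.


Kahn's algorithm, process smallest node first
Order: [0, 3, 2, 4, 1]


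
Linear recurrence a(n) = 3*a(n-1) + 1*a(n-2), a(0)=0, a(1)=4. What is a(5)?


Build bottom-up:
...a(3)=40, a(4)=132, a(5)=3*132+1*40=436


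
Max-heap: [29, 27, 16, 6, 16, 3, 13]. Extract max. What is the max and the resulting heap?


Max = 29
Replace root with last, heapify down
Resulting heap: [27, 16, 16, 6, 13, 3]


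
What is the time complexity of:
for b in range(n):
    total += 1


Per nesting level: O(n) = O(n)
Complexity: O(n)


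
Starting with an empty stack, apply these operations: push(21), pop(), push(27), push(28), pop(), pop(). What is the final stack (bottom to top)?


push(21) -> [21]
pop() returns 21 -> []
push(27) -> [27]
push(28) -> [27, 28]
pop() returns 28 -> [27]
pop() returns 27 -> []
Final stack (bottom to top): []


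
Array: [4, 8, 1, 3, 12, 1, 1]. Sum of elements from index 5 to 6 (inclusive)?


Prefix sums: [0, 4, 12, 13, 16, 28, 29, 30]
Sum[5..6] = prefix[7] - prefix[5] = 30 - 28 = 2


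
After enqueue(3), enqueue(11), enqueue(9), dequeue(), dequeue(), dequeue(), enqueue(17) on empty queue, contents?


enqueue(3) -> [3]
enqueue(11) -> [3, 11]
enqueue(9) -> [3, 11, 9]
dequeue() returns 3 -> [11, 9]
dequeue() returns 11 -> [9]
dequeue() returns 9 -> []
enqueue(17) -> [17]
Final queue (front to back): [17]


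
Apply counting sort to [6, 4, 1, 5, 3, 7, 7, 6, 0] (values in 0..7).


Count array: [1, 1, 0, 1, 1, 1, 2, 2]
Reconstruct: [0, 1, 3, 4, 5, 6, 6, 7, 7]


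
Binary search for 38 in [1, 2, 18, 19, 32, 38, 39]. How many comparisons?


Search for 38:
[0,6] mid=3 arr[3]=19
[4,6] mid=5 arr[5]=38
Total: 2 comparisons


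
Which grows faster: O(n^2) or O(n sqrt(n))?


n^1.5 grows slower than quadratic
O(n sqrt(n)) is asymptotically smaller; O(n^2) grows faster


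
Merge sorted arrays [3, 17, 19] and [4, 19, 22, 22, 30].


Compare heads, take smaller each step.
Merged: [3, 4, 17, 19, 19, 22, 22, 30]


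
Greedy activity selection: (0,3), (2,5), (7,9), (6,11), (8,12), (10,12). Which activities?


Greedy: pick earliest-ending, then skip overlaps.
Selected (3 activities): [(0, 3), (7, 9), (10, 12)]


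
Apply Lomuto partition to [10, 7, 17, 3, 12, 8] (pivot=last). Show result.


Elements <= 8 go left of pivot.
Result: [7, 3, 8, 10, 12, 17], pivot at index 2


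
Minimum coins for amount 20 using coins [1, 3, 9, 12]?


dp[0]=0; dp[i]=1+min(dp[i-c] for c in coins)
...dp[15]=2, dp[16]=3, dp[17]=4, dp[18]=2, dp[19]=3, dp[20]=4
Minimum coins for 20 = 4


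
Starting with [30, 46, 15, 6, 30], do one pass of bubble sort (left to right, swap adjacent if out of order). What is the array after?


After one pass: [30, 15, 6, 30, 46]


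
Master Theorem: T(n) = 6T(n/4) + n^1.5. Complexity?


a=6, b=4, c=1.5. log_4(6)=1.292 < c=1.5. Case 3: O(n^c) = O(n^1.500)
Complexity: O(n^1.500)


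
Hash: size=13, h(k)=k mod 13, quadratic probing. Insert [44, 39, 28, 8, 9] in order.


Insertions: 44->slot 5; 39->slot 0; 28->slot 2; 8->slot 8; 9->slot 9
Table: [39, None, 28, None, None, 44, None, None, 8, 9, None, None, None]


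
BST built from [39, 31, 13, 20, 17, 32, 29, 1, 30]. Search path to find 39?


BST root = 39
Search for 39: compare at each node
Path: [39]


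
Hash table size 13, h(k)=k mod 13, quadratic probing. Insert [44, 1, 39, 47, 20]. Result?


Insertions: 44->slot 5; 1->slot 1; 39->slot 0; 47->slot 8; 20->slot 7
Table: [39, 1, None, None, None, 44, None, 20, 47, None, None, None, None]


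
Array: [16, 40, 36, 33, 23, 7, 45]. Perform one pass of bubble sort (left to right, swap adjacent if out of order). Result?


After one pass: [16, 36, 33, 23, 7, 40, 45]


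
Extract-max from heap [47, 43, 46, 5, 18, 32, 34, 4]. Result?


Max = 47
Replace root with last, heapify down
Resulting heap: [46, 43, 34, 5, 18, 32, 4]


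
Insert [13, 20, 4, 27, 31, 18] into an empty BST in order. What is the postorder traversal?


Root = 13; build tree by BST insertion.
Postorder traversal: [4, 18, 31, 27, 20, 13]


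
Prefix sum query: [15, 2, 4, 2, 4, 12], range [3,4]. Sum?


Prefix sums: [0, 15, 17, 21, 23, 27, 39]
Sum[3..4] = prefix[5] - prefix[3] = 27 - 21 = 6


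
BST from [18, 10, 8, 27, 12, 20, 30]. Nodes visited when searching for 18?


BST root = 18
Search for 18: compare at each node
Path: [18]


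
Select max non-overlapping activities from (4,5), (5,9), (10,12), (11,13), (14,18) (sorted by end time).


Greedy: pick earliest-ending, then skip overlaps.
Selected (4 activities): [(4, 5), (5, 9), (10, 12), (14, 18)]


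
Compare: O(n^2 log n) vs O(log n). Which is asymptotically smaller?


logarithmic grows slower than n^2 log n
O(log n) is asymptotically smaller; O(n^2 log n) grows faster


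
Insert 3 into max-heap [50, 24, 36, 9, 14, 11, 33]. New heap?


Append 3: [50, 24, 36, 9, 14, 11, 33, 3]
Bubble up: no swaps needed
Result: [50, 24, 36, 9, 14, 11, 33, 3]


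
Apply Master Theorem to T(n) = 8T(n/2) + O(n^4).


a=8, b=2, c=4. log_2(8)=3 < c=4. Case 3: O(n^c) = O(n^4)
Complexity: O(n^4)


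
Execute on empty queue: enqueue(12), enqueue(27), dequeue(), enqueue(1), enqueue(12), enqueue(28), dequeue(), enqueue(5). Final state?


enqueue(12) -> [12]
enqueue(27) -> [12, 27]
dequeue() returns 12 -> [27]
enqueue(1) -> [27, 1]
enqueue(12) -> [27, 1, 12]
enqueue(28) -> [27, 1, 12, 28]
dequeue() returns 27 -> [1, 12, 28]
enqueue(5) -> [1, 12, 28, 5]
Final queue (front to back): [1, 12, 28, 5]


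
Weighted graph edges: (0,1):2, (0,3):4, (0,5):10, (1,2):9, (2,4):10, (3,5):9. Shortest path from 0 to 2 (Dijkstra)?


Dijkstra from 0:
Distances: {0: 0, 1: 2, 2: 11, 3: 4, 4: 21, 5: 10}
Shortest distance to 2 = 11, path = [0, 1, 2]


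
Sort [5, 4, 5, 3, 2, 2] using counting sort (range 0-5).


Count array: [0, 0, 2, 1, 1, 2]
Reconstruct: [2, 2, 3, 4, 5, 5]


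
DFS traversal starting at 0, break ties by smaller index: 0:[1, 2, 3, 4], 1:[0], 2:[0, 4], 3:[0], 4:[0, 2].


DFS stack-based: start with [0]
Visit order: [0, 1, 2, 4, 3]


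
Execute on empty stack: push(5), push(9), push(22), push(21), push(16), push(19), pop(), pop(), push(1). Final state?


push(5) -> [5]
push(9) -> [5, 9]
push(22) -> [5, 9, 22]
push(21) -> [5, 9, 22, 21]
push(16) -> [5, 9, 22, 21, 16]
push(19) -> [5, 9, 22, 21, 16, 19]
pop() returns 19 -> [5, 9, 22, 21, 16]
pop() returns 16 -> [5, 9, 22, 21]
push(1) -> [5, 9, 22, 21, 1]
Final stack (bottom to top): [5, 9, 22, 21, 1]


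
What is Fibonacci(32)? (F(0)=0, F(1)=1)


F(n)=F(n-1)+F(n-2)
...F(30)=832040, F(31)=1346269, F(32)=2178309


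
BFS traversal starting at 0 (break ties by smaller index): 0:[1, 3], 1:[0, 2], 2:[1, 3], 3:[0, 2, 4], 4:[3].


BFS queue: start with [0]
Visit order: [0, 1, 3, 2, 4]


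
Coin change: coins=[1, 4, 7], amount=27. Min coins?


dp[0]=0; dp[i]=1+min(dp[i-c] for c in coins)
...dp[22]=4, dp[23]=5, dp[24]=6, dp[25]=4, dp[26]=5, dp[27]=6
Minimum coins for 27 = 6


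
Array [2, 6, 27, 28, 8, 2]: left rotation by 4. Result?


Left rotate by 4: [8, 2, 2, 6, 27, 28]


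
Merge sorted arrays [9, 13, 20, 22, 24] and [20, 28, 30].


Compare heads, take smaller each step.
Merged: [9, 13, 20, 20, 22, 24, 28, 30]


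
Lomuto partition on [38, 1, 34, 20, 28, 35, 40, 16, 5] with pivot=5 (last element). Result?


Elements <= 5 go left of pivot.
Result: [1, 5, 34, 20, 28, 35, 40, 16, 38], pivot at index 1


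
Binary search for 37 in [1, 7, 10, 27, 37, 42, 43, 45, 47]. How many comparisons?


Search for 37:
[0,8] mid=4 arr[4]=37
Total: 1 comparisons


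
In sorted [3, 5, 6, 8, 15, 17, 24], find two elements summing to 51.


Two pointers: lo=0, hi=6
No pair sums to 51


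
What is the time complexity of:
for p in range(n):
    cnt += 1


Per nesting level: O(n) = O(n)
Complexity: O(n)


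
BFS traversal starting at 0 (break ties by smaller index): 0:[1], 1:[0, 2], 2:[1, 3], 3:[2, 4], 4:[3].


BFS queue: start with [0]
Visit order: [0, 1, 2, 3, 4]


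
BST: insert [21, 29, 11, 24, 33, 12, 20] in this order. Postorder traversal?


Root = 21; build tree by BST insertion.
Postorder traversal: [20, 12, 11, 24, 33, 29, 21]


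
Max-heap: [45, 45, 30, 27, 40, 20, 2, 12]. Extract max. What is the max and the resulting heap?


Max = 45
Replace root with last, heapify down
Resulting heap: [45, 40, 30, 27, 12, 20, 2]


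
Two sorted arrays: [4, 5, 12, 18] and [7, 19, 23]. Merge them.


Compare heads, take smaller each step.
Merged: [4, 5, 7, 12, 18, 19, 23]


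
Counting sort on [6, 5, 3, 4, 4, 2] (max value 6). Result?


Count array: [0, 0, 1, 1, 2, 1, 1]
Reconstruct: [2, 3, 4, 4, 5, 6]


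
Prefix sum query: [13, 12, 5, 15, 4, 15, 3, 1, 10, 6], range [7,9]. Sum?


Prefix sums: [0, 13, 25, 30, 45, 49, 64, 67, 68, 78, 84]
Sum[7..9] = prefix[10] - prefix[7] = 84 - 67 = 17


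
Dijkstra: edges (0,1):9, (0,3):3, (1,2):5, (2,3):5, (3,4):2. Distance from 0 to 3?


Dijkstra from 0:
Distances: {0: 0, 1: 9, 2: 8, 3: 3, 4: 5}
Shortest distance to 3 = 3, path = [0, 3]


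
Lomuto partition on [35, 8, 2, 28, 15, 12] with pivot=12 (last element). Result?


Elements <= 12 go left of pivot.
Result: [8, 2, 12, 28, 15, 35], pivot at index 2


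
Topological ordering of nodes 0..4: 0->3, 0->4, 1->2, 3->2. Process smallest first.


Kahn's algorithm, process smallest node first
Order: [0, 1, 3, 2, 4]


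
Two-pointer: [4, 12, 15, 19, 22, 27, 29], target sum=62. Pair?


Two pointers: lo=0, hi=6
No pair sums to 62


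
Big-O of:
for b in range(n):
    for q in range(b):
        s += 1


Per nesting level: O(n) * O(n) [triangular over b] = O(n^2)
Complexity: O(n^2)


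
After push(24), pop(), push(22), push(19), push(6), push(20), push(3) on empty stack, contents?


push(24) -> [24]
pop() returns 24 -> []
push(22) -> [22]
push(19) -> [22, 19]
push(6) -> [22, 19, 6]
push(20) -> [22, 19, 6, 20]
push(3) -> [22, 19, 6, 20, 3]
Final stack (bottom to top): [22, 19, 6, 20, 3]


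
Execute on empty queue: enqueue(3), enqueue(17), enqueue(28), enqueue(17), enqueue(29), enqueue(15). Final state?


enqueue(3) -> [3]
enqueue(17) -> [3, 17]
enqueue(28) -> [3, 17, 28]
enqueue(17) -> [3, 17, 28, 17]
enqueue(29) -> [3, 17, 28, 17, 29]
enqueue(15) -> [3, 17, 28, 17, 29, 15]
Final queue (front to back): [3, 17, 28, 17, 29, 15]


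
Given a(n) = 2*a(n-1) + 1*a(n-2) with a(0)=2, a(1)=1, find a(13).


Build bottom-up:
...a(11)=10497, a(12)=25342, a(13)=2*25342+1*10497=61181


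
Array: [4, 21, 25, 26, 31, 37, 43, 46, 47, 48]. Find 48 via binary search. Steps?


Search for 48:
[0,9] mid=4 arr[4]=31
[5,9] mid=7 arr[7]=46
[8,9] mid=8 arr[8]=47
[9,9] mid=9 arr[9]=48
Total: 4 comparisons


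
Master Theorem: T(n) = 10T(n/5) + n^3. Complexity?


a=10, b=5, c=3. log_5(10)=1.431 < c=3. Case 3: O(n^c) = O(n^3)
Complexity: O(n^3)


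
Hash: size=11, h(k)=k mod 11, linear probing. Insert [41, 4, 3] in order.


Insertions: 41->slot 8; 4->slot 4; 3->slot 3
Table: [None, None, None, 3, 4, None, None, None, 41, None, None]


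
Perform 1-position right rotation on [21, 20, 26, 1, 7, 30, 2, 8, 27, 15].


Right rotate by 1: [15, 21, 20, 26, 1, 7, 30, 2, 8, 27]


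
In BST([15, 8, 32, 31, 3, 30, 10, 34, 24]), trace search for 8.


BST root = 15
Search for 8: compare at each node
Path: [15, 8]


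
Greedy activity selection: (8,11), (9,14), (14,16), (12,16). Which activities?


Greedy: pick earliest-ending, then skip overlaps.
Selected (2 activities): [(8, 11), (14, 16)]


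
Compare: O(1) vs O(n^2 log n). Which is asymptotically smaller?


constant grows slower than n^2 log n
O(1) is asymptotically smaller; O(n^2 log n) grows faster


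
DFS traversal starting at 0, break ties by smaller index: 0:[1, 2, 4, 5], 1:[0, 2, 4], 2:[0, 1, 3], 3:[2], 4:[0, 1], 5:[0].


DFS stack-based: start with [0]
Visit order: [0, 1, 2, 3, 4, 5]


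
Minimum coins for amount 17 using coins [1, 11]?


dp[0]=0; dp[i]=1+min(dp[i-c] for c in coins)
...dp[12]=2, dp[13]=3, dp[14]=4, dp[15]=5, dp[16]=6, dp[17]=7
Minimum coins for 17 = 7


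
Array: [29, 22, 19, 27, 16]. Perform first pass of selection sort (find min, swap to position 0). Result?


After one pass: [16, 22, 19, 27, 29]


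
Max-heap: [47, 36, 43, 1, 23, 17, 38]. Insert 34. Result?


Append 34: [47, 36, 43, 1, 23, 17, 38, 34]
Bubble up: swap idx 7(34) with idx 3(1)
Result: [47, 36, 43, 34, 23, 17, 38, 1]


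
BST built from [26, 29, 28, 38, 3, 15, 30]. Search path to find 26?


BST root = 26
Search for 26: compare at each node
Path: [26]


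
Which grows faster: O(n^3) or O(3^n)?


cubic grows slower than exponential (base 3)
O(n^3) is asymptotically smaller; O(3^n) grows faster


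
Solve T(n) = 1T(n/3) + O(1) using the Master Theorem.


a=1, b=3, c=0. log_3(1)=0 = c=0. Case 2: O(n^c log n) = O(log n)
Complexity: O(log n)


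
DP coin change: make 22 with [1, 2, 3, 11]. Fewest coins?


dp[0]=0; dp[i]=1+min(dp[i-c] for c in coins)
...dp[17]=3, dp[18]=4, dp[19]=4, dp[20]=4, dp[21]=5, dp[22]=2
Minimum coins for 22 = 2


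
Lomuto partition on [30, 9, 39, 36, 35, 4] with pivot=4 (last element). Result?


Elements <= 4 go left of pivot.
Result: [4, 9, 39, 36, 35, 30], pivot at index 0


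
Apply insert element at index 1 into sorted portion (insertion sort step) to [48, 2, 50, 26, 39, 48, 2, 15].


After one pass: [2, 48, 50, 26, 39, 48, 2, 15]


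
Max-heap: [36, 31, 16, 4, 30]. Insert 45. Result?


Append 45: [36, 31, 16, 4, 30, 45]
Bubble up: swap idx 5(45) with idx 2(16); swap idx 2(45) with idx 0(36)
Result: [45, 31, 36, 4, 30, 16]


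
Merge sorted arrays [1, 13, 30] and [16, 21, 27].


Compare heads, take smaller each step.
Merged: [1, 13, 16, 21, 27, 30]


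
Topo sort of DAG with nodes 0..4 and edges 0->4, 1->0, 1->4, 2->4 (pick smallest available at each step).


Kahn's algorithm, process smallest node first
Order: [1, 0, 2, 3, 4]


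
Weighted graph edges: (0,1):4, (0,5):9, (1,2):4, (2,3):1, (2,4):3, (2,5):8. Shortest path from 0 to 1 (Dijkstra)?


Dijkstra from 0:
Distances: {0: 0, 1: 4, 2: 8, 3: 9, 4: 11, 5: 9}
Shortest distance to 1 = 4, path = [0, 1]


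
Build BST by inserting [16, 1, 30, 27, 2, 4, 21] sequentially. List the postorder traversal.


Root = 16; build tree by BST insertion.
Postorder traversal: [4, 2, 1, 21, 27, 30, 16]


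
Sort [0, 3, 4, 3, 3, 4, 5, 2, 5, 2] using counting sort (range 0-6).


Count array: [1, 0, 2, 3, 2, 2, 0]
Reconstruct: [0, 2, 2, 3, 3, 3, 4, 4, 5, 5]


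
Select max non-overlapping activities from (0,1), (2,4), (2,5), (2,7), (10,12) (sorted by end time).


Greedy: pick earliest-ending, then skip overlaps.
Selected (3 activities): [(0, 1), (2, 4), (10, 12)]


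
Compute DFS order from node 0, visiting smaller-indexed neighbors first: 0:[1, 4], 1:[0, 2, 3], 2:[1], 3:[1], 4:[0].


DFS stack-based: start with [0]
Visit order: [0, 1, 2, 3, 4]


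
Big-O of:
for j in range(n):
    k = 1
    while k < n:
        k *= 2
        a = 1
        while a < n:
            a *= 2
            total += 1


Per nesting level: O(n) * O(log n) * O(log n) = O(n (log n)^2)
Complexity: O(n (log n)^2)


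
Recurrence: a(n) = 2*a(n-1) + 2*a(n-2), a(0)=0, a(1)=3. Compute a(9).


Build bottom-up:
...a(7)=984, a(8)=2688, a(9)=2*2688+2*984=7344


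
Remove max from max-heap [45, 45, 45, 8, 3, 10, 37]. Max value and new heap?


Max = 45
Replace root with last, heapify down
Resulting heap: [45, 37, 45, 8, 3, 10]


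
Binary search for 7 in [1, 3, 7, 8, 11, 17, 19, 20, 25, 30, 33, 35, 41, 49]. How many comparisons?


Search for 7:
[0,13] mid=6 arr[6]=19
[0,5] mid=2 arr[2]=7
Total: 2 comparisons


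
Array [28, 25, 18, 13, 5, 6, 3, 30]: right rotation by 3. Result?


Right rotate by 3: [6, 3, 30, 28, 25, 18, 13, 5]


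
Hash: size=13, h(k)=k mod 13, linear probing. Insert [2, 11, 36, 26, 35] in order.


Insertions: 2->slot 2; 11->slot 11; 36->slot 10; 26->slot 0; 35->slot 9
Table: [26, None, 2, None, None, None, None, None, None, 35, 36, 11, None]


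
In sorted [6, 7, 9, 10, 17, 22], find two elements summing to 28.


Two pointers: lo=0, hi=5
Found pair: (6, 22) summing to 28


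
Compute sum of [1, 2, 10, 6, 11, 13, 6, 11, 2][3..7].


Prefix sums: [0, 1, 3, 13, 19, 30, 43, 49, 60, 62]
Sum[3..7] = prefix[8] - prefix[3] = 60 - 13 = 47


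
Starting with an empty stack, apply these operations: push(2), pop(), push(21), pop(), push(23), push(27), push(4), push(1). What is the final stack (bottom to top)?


push(2) -> [2]
pop() returns 2 -> []
push(21) -> [21]
pop() returns 21 -> []
push(23) -> [23]
push(27) -> [23, 27]
push(4) -> [23, 27, 4]
push(1) -> [23, 27, 4, 1]
Final stack (bottom to top): [23, 27, 4, 1]


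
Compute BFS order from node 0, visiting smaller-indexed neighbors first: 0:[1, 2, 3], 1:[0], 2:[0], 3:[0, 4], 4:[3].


BFS queue: start with [0]
Visit order: [0, 1, 2, 3, 4]


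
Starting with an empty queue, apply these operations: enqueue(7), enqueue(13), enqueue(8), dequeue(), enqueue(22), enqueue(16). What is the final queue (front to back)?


enqueue(7) -> [7]
enqueue(13) -> [7, 13]
enqueue(8) -> [7, 13, 8]
dequeue() returns 7 -> [13, 8]
enqueue(22) -> [13, 8, 22]
enqueue(16) -> [13, 8, 22, 16]
Final queue (front to back): [13, 8, 22, 16]


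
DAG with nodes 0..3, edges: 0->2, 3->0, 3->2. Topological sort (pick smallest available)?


Kahn's algorithm, process smallest node first
Order: [1, 3, 0, 2]


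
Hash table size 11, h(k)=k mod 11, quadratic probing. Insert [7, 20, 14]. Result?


Insertions: 7->slot 7; 20->slot 9; 14->slot 3
Table: [None, None, None, 14, None, None, None, 7, None, 20, None]


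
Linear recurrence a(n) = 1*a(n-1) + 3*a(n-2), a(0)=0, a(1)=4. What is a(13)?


Build bottom-up:
...a(11)=10732, a(12)=24640, a(13)=1*24640+3*10732=56836


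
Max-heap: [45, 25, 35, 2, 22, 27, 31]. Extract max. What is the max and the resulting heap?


Max = 45
Replace root with last, heapify down
Resulting heap: [35, 25, 31, 2, 22, 27]


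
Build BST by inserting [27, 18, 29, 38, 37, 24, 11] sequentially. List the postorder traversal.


Root = 27; build tree by BST insertion.
Postorder traversal: [11, 24, 18, 37, 38, 29, 27]


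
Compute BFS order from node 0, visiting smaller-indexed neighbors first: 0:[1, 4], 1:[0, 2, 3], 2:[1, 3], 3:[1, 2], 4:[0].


BFS queue: start with [0]
Visit order: [0, 1, 4, 2, 3]


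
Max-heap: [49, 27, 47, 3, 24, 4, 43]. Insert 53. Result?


Append 53: [49, 27, 47, 3, 24, 4, 43, 53]
Bubble up: swap idx 7(53) with idx 3(3); swap idx 3(53) with idx 1(27); swap idx 1(53) with idx 0(49)
Result: [53, 49, 47, 27, 24, 4, 43, 3]


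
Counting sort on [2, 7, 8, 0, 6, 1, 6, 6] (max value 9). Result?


Count array: [1, 1, 1, 0, 0, 0, 3, 1, 1, 0]
Reconstruct: [0, 1, 2, 6, 6, 6, 7, 8]


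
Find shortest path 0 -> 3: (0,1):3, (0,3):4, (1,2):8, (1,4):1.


Dijkstra from 0:
Distances: {0: 0, 1: 3, 2: 11, 3: 4, 4: 4}
Shortest distance to 3 = 4, path = [0, 3]


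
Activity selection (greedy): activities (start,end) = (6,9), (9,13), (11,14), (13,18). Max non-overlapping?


Greedy: pick earliest-ending, then skip overlaps.
Selected (3 activities): [(6, 9), (9, 13), (13, 18)]


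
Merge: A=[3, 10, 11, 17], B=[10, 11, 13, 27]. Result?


Compare heads, take smaller each step.
Merged: [3, 10, 10, 11, 11, 13, 17, 27]


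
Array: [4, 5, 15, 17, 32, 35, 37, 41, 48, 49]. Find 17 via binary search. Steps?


Search for 17:
[0,9] mid=4 arr[4]=32
[0,3] mid=1 arr[1]=5
[2,3] mid=2 arr[2]=15
[3,3] mid=3 arr[3]=17
Total: 4 comparisons


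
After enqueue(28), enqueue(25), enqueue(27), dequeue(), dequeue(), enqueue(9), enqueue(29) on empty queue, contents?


enqueue(28) -> [28]
enqueue(25) -> [28, 25]
enqueue(27) -> [28, 25, 27]
dequeue() returns 28 -> [25, 27]
dequeue() returns 25 -> [27]
enqueue(9) -> [27, 9]
enqueue(29) -> [27, 9, 29]
Final queue (front to back): [27, 9, 29]


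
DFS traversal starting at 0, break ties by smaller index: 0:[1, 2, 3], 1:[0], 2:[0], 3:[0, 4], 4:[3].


DFS stack-based: start with [0]
Visit order: [0, 1, 2, 3, 4]


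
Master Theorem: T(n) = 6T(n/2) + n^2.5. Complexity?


a=6, b=2, c=2.5. log_2(6)=2.585 > c=2.5. Case 1: O(n^log_b(a)) = O(n^2.585)
Complexity: O(n^2.585)


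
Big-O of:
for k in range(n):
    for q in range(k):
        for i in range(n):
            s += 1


Per nesting level: O(n) * O(n) [triangular over k] * O(n) = O(n^3)
Complexity: O(n^3)


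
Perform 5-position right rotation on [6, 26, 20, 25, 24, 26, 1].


Right rotate by 5: [20, 25, 24, 26, 1, 6, 26]


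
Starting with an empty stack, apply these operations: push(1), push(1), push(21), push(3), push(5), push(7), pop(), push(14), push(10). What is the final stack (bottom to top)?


push(1) -> [1]
push(1) -> [1, 1]
push(21) -> [1, 1, 21]
push(3) -> [1, 1, 21, 3]
push(5) -> [1, 1, 21, 3, 5]
push(7) -> [1, 1, 21, 3, 5, 7]
pop() returns 7 -> [1, 1, 21, 3, 5]
push(14) -> [1, 1, 21, 3, 5, 14]
push(10) -> [1, 1, 21, 3, 5, 14, 10]
Final stack (bottom to top): [1, 1, 21, 3, 5, 14, 10]


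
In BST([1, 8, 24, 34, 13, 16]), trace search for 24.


BST root = 1
Search for 24: compare at each node
Path: [1, 8, 24]


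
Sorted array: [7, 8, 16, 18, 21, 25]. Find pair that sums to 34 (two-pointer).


Two pointers: lo=0, hi=5
Found pair: (16, 18) summing to 34


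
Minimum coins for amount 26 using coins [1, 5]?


dp[0]=0; dp[i]=1+min(dp[i-c] for c in coins)
...dp[21]=5, dp[22]=6, dp[23]=7, dp[24]=8, dp[25]=5, dp[26]=6
Minimum coins for 26 = 6


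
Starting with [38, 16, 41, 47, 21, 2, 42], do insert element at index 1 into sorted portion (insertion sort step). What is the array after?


After one pass: [16, 38, 41, 47, 21, 2, 42]


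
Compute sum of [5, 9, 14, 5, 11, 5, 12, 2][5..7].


Prefix sums: [0, 5, 14, 28, 33, 44, 49, 61, 63]
Sum[5..7] = prefix[8] - prefix[5] = 63 - 44 = 19


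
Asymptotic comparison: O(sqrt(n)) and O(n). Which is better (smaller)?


sublinear grows slower than linear
O(sqrt(n)) is asymptotically smaller; O(n) grows faster


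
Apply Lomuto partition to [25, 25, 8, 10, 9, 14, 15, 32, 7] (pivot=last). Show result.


Elements <= 7 go left of pivot.
Result: [7, 25, 8, 10, 9, 14, 15, 32, 25], pivot at index 0


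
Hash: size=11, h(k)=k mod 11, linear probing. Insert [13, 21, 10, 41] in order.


Insertions: 13->slot 2; 21->slot 10; 10->slot 0; 41->slot 8
Table: [10, None, 13, None, None, None, None, None, 41, None, 21]


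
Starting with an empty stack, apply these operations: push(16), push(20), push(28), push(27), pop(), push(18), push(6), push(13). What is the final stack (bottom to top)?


push(16) -> [16]
push(20) -> [16, 20]
push(28) -> [16, 20, 28]
push(27) -> [16, 20, 28, 27]
pop() returns 27 -> [16, 20, 28]
push(18) -> [16, 20, 28, 18]
push(6) -> [16, 20, 28, 18, 6]
push(13) -> [16, 20, 28, 18, 6, 13]
Final stack (bottom to top): [16, 20, 28, 18, 6, 13]


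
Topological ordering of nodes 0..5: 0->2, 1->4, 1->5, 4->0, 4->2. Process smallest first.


Kahn's algorithm, process smallest node first
Order: [1, 3, 4, 0, 2, 5]


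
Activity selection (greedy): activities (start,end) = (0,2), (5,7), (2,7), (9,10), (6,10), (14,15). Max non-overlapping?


Greedy: pick earliest-ending, then skip overlaps.
Selected (4 activities): [(0, 2), (5, 7), (9, 10), (14, 15)]


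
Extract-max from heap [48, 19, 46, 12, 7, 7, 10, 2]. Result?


Max = 48
Replace root with last, heapify down
Resulting heap: [46, 19, 10, 12, 7, 7, 2]


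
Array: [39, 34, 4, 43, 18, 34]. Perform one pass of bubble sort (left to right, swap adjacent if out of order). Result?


After one pass: [34, 4, 39, 18, 34, 43]


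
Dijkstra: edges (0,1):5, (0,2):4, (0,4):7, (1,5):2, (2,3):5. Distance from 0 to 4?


Dijkstra from 0:
Distances: {0: 0, 1: 5, 2: 4, 3: 9, 4: 7, 5: 7}
Shortest distance to 4 = 7, path = [0, 4]


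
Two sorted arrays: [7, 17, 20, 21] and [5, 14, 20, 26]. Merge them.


Compare heads, take smaller each step.
Merged: [5, 7, 14, 17, 20, 20, 21, 26]


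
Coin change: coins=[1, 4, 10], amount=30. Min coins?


dp[0]=0; dp[i]=1+min(dp[i-c] for c in coins)
...dp[25]=4, dp[26]=5, dp[27]=6, dp[28]=4, dp[29]=5, dp[30]=3
Minimum coins for 30 = 3


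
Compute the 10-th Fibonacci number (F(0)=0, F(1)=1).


F(n)=F(n-1)+F(n-2)
...F(8)=21, F(9)=34, F(10)=55


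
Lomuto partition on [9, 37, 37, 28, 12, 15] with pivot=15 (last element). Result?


Elements <= 15 go left of pivot.
Result: [9, 12, 15, 28, 37, 37], pivot at index 2


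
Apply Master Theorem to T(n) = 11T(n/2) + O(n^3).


a=11, b=2, c=3. log_2(11)=3.459 > c=3. Case 1: O(n^log_b(a)) = O(n^3.459)
Complexity: O(n^3.459)


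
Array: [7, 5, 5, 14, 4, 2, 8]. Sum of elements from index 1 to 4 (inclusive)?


Prefix sums: [0, 7, 12, 17, 31, 35, 37, 45]
Sum[1..4] = prefix[5] - prefix[1] = 35 - 7 = 28


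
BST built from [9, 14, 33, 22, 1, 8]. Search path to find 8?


BST root = 9
Search for 8: compare at each node
Path: [9, 1, 8]


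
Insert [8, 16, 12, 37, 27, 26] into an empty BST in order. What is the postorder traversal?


Root = 8; build tree by BST insertion.
Postorder traversal: [12, 26, 27, 37, 16, 8]


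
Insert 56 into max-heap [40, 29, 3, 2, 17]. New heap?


Append 56: [40, 29, 3, 2, 17, 56]
Bubble up: swap idx 5(56) with idx 2(3); swap idx 2(56) with idx 0(40)
Result: [56, 29, 40, 2, 17, 3]


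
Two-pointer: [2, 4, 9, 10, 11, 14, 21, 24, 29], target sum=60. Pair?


Two pointers: lo=0, hi=8
No pair sums to 60


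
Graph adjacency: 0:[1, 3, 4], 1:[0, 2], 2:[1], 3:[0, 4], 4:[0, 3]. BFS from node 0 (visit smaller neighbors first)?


BFS queue: start with [0]
Visit order: [0, 1, 3, 4, 2]


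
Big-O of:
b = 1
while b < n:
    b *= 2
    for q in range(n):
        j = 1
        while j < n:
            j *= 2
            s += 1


Per nesting level: O(log n) * O(n) * O(log n) = O(n (log n)^2)
Complexity: O(n (log n)^2)


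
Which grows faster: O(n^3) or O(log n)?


logarithmic grows slower than cubic
O(log n) is asymptotically smaller; O(n^3) grows faster


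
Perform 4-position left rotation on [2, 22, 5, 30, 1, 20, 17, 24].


Left rotate by 4: [1, 20, 17, 24, 2, 22, 5, 30]


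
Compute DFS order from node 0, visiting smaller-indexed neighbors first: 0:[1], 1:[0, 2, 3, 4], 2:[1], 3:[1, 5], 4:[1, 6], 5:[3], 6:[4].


DFS stack-based: start with [0]
Visit order: [0, 1, 2, 3, 5, 4, 6]


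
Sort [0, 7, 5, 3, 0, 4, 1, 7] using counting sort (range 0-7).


Count array: [2, 1, 0, 1, 1, 1, 0, 2]
Reconstruct: [0, 0, 1, 3, 4, 5, 7, 7]


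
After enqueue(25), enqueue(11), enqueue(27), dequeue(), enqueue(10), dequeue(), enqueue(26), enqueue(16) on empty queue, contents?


enqueue(25) -> [25]
enqueue(11) -> [25, 11]
enqueue(27) -> [25, 11, 27]
dequeue() returns 25 -> [11, 27]
enqueue(10) -> [11, 27, 10]
dequeue() returns 11 -> [27, 10]
enqueue(26) -> [27, 10, 26]
enqueue(16) -> [27, 10, 26, 16]
Final queue (front to back): [27, 10, 26, 16]


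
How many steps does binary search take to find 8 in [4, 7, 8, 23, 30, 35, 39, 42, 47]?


Search for 8:
[0,8] mid=4 arr[4]=30
[0,3] mid=1 arr[1]=7
[2,3] mid=2 arr[2]=8
Total: 3 comparisons


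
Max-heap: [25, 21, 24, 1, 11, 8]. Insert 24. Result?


Append 24: [25, 21, 24, 1, 11, 8, 24]
Bubble up: no swaps needed
Result: [25, 21, 24, 1, 11, 8, 24]


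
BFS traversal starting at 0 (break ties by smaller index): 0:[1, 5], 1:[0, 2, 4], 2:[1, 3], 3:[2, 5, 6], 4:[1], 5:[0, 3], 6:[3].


BFS queue: start with [0]
Visit order: [0, 1, 5, 2, 4, 3, 6]


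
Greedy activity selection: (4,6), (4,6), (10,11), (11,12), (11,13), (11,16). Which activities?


Greedy: pick earliest-ending, then skip overlaps.
Selected (3 activities): [(4, 6), (10, 11), (11, 12)]


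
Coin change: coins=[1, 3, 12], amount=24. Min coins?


dp[0]=0; dp[i]=1+min(dp[i-c] for c in coins)
...dp[19]=4, dp[20]=5, dp[21]=4, dp[22]=5, dp[23]=6, dp[24]=2
Minimum coins for 24 = 2


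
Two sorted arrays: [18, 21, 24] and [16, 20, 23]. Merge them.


Compare heads, take smaller each step.
Merged: [16, 18, 20, 21, 23, 24]


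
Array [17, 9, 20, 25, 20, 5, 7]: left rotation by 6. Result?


Left rotate by 6: [7, 17, 9, 20, 25, 20, 5]


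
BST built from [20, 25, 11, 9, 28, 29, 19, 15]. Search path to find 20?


BST root = 20
Search for 20: compare at each node
Path: [20]


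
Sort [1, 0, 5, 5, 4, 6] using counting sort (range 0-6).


Count array: [1, 1, 0, 0, 1, 2, 1]
Reconstruct: [0, 1, 4, 5, 5, 6]


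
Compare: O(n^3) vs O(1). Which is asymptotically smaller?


constant grows slower than cubic
O(1) is asymptotically smaller; O(n^3) grows faster


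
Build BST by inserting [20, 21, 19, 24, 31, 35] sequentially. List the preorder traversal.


Root = 20; build tree by BST insertion.
Preorder traversal: [20, 19, 21, 24, 31, 35]


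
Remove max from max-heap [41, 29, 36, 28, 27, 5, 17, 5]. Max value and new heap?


Max = 41
Replace root with last, heapify down
Resulting heap: [36, 29, 17, 28, 27, 5, 5]


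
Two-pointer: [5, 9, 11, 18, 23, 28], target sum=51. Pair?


Two pointers: lo=0, hi=5
Found pair: (23, 28) summing to 51


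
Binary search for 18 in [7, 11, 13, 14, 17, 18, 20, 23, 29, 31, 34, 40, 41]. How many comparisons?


Search for 18:
[0,12] mid=6 arr[6]=20
[0,5] mid=2 arr[2]=13
[3,5] mid=4 arr[4]=17
[5,5] mid=5 arr[5]=18
Total: 4 comparisons


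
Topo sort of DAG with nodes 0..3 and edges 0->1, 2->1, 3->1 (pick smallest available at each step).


Kahn's algorithm, process smallest node first
Order: [0, 2, 3, 1]


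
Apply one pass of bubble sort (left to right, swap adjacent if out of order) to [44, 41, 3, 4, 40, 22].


After one pass: [41, 3, 4, 40, 22, 44]


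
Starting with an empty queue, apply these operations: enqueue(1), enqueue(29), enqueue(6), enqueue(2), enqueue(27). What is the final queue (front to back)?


enqueue(1) -> [1]
enqueue(29) -> [1, 29]
enqueue(6) -> [1, 29, 6]
enqueue(2) -> [1, 29, 6, 2]
enqueue(27) -> [1, 29, 6, 2, 27]
Final queue (front to back): [1, 29, 6, 2, 27]


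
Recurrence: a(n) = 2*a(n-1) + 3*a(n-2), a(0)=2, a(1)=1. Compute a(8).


Build bottom-up:
...a(6)=548, a(7)=1639, a(8)=2*1639+3*548=4922


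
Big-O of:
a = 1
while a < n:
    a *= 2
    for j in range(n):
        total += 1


Per nesting level: O(log n) * O(n) = O(n log n)
Complexity: O(n log n)


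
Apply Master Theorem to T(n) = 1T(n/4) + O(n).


a=1, b=4, c=1. log_4(1)=0 < c=1. Case 3: O(n^c) = O(n)
Complexity: O(n)


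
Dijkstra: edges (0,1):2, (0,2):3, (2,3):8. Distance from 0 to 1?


Dijkstra from 0:
Distances: {0: 0, 1: 2, 2: 3, 3: 11}
Shortest distance to 1 = 2, path = [0, 1]


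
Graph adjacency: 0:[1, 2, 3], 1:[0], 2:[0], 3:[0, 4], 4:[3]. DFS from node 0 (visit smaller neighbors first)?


DFS stack-based: start with [0]
Visit order: [0, 1, 2, 3, 4]


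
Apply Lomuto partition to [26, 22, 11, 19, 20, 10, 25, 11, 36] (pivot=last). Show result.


Elements <= 36 go left of pivot.
Result: [26, 22, 11, 19, 20, 10, 25, 11, 36], pivot at index 8


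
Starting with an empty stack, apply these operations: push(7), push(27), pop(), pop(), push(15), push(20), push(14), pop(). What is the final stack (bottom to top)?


push(7) -> [7]
push(27) -> [7, 27]
pop() returns 27 -> [7]
pop() returns 7 -> []
push(15) -> [15]
push(20) -> [15, 20]
push(14) -> [15, 20, 14]
pop() returns 14 -> [15, 20]
Final stack (bottom to top): [15, 20]


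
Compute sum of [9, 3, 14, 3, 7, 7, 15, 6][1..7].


Prefix sums: [0, 9, 12, 26, 29, 36, 43, 58, 64]
Sum[1..7] = prefix[8] - prefix[1] = 64 - 9 = 55


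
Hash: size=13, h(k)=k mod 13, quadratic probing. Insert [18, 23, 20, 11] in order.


Insertions: 18->slot 5; 23->slot 10; 20->slot 7; 11->slot 11
Table: [None, None, None, None, None, 18, None, 20, None, None, 23, 11, None]


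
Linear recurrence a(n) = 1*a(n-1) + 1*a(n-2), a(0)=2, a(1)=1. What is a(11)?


Build bottom-up:
...a(9)=76, a(10)=123, a(11)=1*123+1*76=199


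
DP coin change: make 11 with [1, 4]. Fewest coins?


dp[0]=0; dp[i]=1+min(dp[i-c] for c in coins)
...dp[6]=3, dp[7]=4, dp[8]=2, dp[9]=3, dp[10]=4, dp[11]=5
Minimum coins for 11 = 5


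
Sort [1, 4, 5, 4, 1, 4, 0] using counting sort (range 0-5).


Count array: [1, 2, 0, 0, 3, 1]
Reconstruct: [0, 1, 1, 4, 4, 4, 5]


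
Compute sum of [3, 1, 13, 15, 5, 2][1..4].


Prefix sums: [0, 3, 4, 17, 32, 37, 39]
Sum[1..4] = prefix[5] - prefix[1] = 37 - 3 = 34


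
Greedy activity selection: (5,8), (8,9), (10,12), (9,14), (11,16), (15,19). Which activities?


Greedy: pick earliest-ending, then skip overlaps.
Selected (4 activities): [(5, 8), (8, 9), (10, 12), (15, 19)]


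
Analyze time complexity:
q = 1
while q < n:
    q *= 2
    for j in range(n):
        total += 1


Per nesting level: O(log n) * O(n) = O(n log n)
Complexity: O(n log n)


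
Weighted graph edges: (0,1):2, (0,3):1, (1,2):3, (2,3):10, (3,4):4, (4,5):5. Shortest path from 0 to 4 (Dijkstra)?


Dijkstra from 0:
Distances: {0: 0, 1: 2, 2: 5, 3: 1, 4: 5, 5: 10}
Shortest distance to 4 = 5, path = [0, 3, 4]


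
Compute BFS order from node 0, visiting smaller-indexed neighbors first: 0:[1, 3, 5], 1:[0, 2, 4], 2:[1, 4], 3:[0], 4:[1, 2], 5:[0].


BFS queue: start with [0]
Visit order: [0, 1, 3, 5, 2, 4]


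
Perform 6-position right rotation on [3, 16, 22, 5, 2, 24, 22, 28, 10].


Right rotate by 6: [5, 2, 24, 22, 28, 10, 3, 16, 22]


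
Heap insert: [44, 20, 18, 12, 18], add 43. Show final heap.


Append 43: [44, 20, 18, 12, 18, 43]
Bubble up: swap idx 5(43) with idx 2(18)
Result: [44, 20, 43, 12, 18, 18]


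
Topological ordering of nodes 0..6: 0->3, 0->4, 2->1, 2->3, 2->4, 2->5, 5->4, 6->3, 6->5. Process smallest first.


Kahn's algorithm, process smallest node first
Order: [0, 2, 1, 6, 3, 5, 4]


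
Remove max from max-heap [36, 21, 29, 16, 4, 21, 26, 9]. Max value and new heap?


Max = 36
Replace root with last, heapify down
Resulting heap: [29, 21, 26, 16, 4, 21, 9]


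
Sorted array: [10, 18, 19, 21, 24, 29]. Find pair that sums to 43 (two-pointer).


Two pointers: lo=0, hi=5
Found pair: (19, 24) summing to 43


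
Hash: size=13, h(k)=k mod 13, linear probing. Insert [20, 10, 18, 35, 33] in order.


Insertions: 20->slot 7; 10->slot 10; 18->slot 5; 35->slot 9; 33->slot 8
Table: [None, None, None, None, None, 18, None, 20, 33, 35, 10, None, None]


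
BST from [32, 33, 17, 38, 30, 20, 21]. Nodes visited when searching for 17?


BST root = 32
Search for 17: compare at each node
Path: [32, 17]


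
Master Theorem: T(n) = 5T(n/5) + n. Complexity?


a=5, b=5, c=1. log_5(5)=1 = c=1. Case 2: O(n^c log n) = O(n log n)
Complexity: O(n log n)


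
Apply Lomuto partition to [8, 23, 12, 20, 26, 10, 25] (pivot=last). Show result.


Elements <= 25 go left of pivot.
Result: [8, 23, 12, 20, 10, 25, 26], pivot at index 5


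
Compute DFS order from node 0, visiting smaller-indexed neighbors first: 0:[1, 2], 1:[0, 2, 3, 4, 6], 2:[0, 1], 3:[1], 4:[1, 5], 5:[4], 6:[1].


DFS stack-based: start with [0]
Visit order: [0, 1, 2, 3, 4, 5, 6]
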